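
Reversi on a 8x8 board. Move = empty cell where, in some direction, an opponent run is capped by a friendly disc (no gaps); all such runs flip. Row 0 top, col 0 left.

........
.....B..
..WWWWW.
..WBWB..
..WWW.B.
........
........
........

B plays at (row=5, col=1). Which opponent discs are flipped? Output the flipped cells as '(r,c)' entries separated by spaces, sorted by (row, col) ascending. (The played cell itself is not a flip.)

Answer: (4,2)

Derivation:
Dir NW: first cell '.' (not opp) -> no flip
Dir N: first cell '.' (not opp) -> no flip
Dir NE: opp run (4,2) capped by B -> flip
Dir W: first cell '.' (not opp) -> no flip
Dir E: first cell '.' (not opp) -> no flip
Dir SW: first cell '.' (not opp) -> no flip
Dir S: first cell '.' (not opp) -> no flip
Dir SE: first cell '.' (not opp) -> no flip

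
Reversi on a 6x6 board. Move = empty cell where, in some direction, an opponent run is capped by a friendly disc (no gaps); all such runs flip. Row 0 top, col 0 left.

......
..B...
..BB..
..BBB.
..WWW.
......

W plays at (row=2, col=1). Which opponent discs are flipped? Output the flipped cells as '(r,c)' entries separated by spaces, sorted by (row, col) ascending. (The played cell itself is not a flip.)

Answer: (3,2)

Derivation:
Dir NW: first cell '.' (not opp) -> no flip
Dir N: first cell '.' (not opp) -> no flip
Dir NE: opp run (1,2), next='.' -> no flip
Dir W: first cell '.' (not opp) -> no flip
Dir E: opp run (2,2) (2,3), next='.' -> no flip
Dir SW: first cell '.' (not opp) -> no flip
Dir S: first cell '.' (not opp) -> no flip
Dir SE: opp run (3,2) capped by W -> flip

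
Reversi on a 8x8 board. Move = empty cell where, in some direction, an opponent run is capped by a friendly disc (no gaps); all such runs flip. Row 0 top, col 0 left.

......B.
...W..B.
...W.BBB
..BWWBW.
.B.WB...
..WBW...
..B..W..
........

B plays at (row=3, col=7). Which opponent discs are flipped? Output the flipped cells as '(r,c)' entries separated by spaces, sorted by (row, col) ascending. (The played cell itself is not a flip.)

Dir NW: first cell 'B' (not opp) -> no flip
Dir N: first cell 'B' (not opp) -> no flip
Dir NE: edge -> no flip
Dir W: opp run (3,6) capped by B -> flip
Dir E: edge -> no flip
Dir SW: first cell '.' (not opp) -> no flip
Dir S: first cell '.' (not opp) -> no flip
Dir SE: edge -> no flip

Answer: (3,6)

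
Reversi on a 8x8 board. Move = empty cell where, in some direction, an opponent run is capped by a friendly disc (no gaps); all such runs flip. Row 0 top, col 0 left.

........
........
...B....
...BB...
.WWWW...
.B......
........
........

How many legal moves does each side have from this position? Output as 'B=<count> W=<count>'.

Answer: B=5 W=6

Derivation:
-- B to move --
(3,0): no bracket -> illegal
(3,1): flips 1 -> legal
(3,2): no bracket -> illegal
(3,5): no bracket -> illegal
(4,0): no bracket -> illegal
(4,5): no bracket -> illegal
(5,0): no bracket -> illegal
(5,2): flips 1 -> legal
(5,3): flips 1 -> legal
(5,4): flips 1 -> legal
(5,5): flips 1 -> legal
B mobility = 5
-- W to move --
(1,2): no bracket -> illegal
(1,3): flips 2 -> legal
(1,4): no bracket -> illegal
(2,2): flips 1 -> legal
(2,4): flips 2 -> legal
(2,5): flips 1 -> legal
(3,2): no bracket -> illegal
(3,5): no bracket -> illegal
(4,0): no bracket -> illegal
(4,5): no bracket -> illegal
(5,0): no bracket -> illegal
(5,2): no bracket -> illegal
(6,0): flips 1 -> legal
(6,1): flips 1 -> legal
(6,2): no bracket -> illegal
W mobility = 6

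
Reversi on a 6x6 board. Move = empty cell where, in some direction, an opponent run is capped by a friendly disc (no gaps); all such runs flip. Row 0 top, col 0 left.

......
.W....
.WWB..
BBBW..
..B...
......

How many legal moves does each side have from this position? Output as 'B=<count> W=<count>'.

-- B to move --
(0,0): no bracket -> illegal
(0,1): flips 2 -> legal
(0,2): no bracket -> illegal
(1,0): flips 1 -> legal
(1,2): flips 2 -> legal
(1,3): flips 1 -> legal
(2,0): flips 2 -> legal
(2,4): flips 1 -> legal
(3,4): flips 1 -> legal
(4,3): flips 1 -> legal
(4,4): no bracket -> illegal
B mobility = 8
-- W to move --
(1,2): no bracket -> illegal
(1,3): flips 1 -> legal
(1,4): no bracket -> illegal
(2,0): no bracket -> illegal
(2,4): flips 1 -> legal
(3,4): no bracket -> illegal
(4,0): flips 1 -> legal
(4,1): flips 1 -> legal
(4,3): flips 1 -> legal
(5,1): flips 1 -> legal
(5,2): flips 2 -> legal
(5,3): no bracket -> illegal
W mobility = 7

Answer: B=8 W=7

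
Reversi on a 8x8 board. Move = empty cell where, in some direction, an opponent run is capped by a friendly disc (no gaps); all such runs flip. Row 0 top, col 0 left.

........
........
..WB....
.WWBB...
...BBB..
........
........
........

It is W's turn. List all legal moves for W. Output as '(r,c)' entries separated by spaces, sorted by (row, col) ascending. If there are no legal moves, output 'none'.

(1,2): no bracket -> illegal
(1,3): no bracket -> illegal
(1,4): flips 1 -> legal
(2,4): flips 1 -> legal
(2,5): no bracket -> illegal
(3,5): flips 2 -> legal
(3,6): no bracket -> illegal
(4,2): no bracket -> illegal
(4,6): no bracket -> illegal
(5,2): no bracket -> illegal
(5,3): no bracket -> illegal
(5,4): flips 1 -> legal
(5,5): flips 2 -> legal
(5,6): no bracket -> illegal

Answer: (1,4) (2,4) (3,5) (5,4) (5,5)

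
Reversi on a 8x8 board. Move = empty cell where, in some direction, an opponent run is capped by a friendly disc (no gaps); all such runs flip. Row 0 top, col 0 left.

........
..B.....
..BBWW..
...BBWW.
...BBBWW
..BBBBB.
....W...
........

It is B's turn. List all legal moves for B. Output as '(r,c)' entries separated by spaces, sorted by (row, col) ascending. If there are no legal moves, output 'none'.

(1,3): no bracket -> illegal
(1,4): flips 1 -> legal
(1,5): flips 3 -> legal
(1,6): flips 1 -> legal
(2,6): flips 5 -> legal
(2,7): flips 1 -> legal
(3,7): flips 3 -> legal
(5,7): no bracket -> illegal
(6,3): no bracket -> illegal
(6,5): no bracket -> illegal
(7,3): flips 1 -> legal
(7,4): flips 1 -> legal
(7,5): flips 1 -> legal

Answer: (1,4) (1,5) (1,6) (2,6) (2,7) (3,7) (7,3) (7,4) (7,5)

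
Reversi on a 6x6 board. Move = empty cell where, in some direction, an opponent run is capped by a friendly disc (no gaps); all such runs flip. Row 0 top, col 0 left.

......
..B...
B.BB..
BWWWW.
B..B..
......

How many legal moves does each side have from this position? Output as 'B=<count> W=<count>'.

Answer: B=7 W=8

Derivation:
-- B to move --
(2,1): flips 1 -> legal
(2,4): no bracket -> illegal
(2,5): flips 1 -> legal
(3,5): flips 4 -> legal
(4,1): flips 1 -> legal
(4,2): flips 2 -> legal
(4,4): flips 1 -> legal
(4,5): flips 1 -> legal
B mobility = 7
-- W to move --
(0,1): flips 2 -> legal
(0,2): flips 2 -> legal
(0,3): no bracket -> illegal
(1,0): no bracket -> illegal
(1,1): flips 1 -> legal
(1,3): flips 2 -> legal
(1,4): flips 1 -> legal
(2,1): no bracket -> illegal
(2,4): no bracket -> illegal
(4,1): no bracket -> illegal
(4,2): no bracket -> illegal
(4,4): no bracket -> illegal
(5,0): no bracket -> illegal
(5,1): no bracket -> illegal
(5,2): flips 1 -> legal
(5,3): flips 1 -> legal
(5,4): flips 1 -> legal
W mobility = 8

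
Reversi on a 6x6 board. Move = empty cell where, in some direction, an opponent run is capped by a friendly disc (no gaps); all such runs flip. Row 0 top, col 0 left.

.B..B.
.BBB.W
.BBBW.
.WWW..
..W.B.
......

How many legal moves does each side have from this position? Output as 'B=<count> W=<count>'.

-- B to move --
(0,5): no bracket -> illegal
(1,4): no bracket -> illegal
(2,0): no bracket -> illegal
(2,5): flips 1 -> legal
(3,0): no bracket -> illegal
(3,4): no bracket -> illegal
(3,5): flips 1 -> legal
(4,0): flips 1 -> legal
(4,1): flips 2 -> legal
(4,3): flips 2 -> legal
(5,1): no bracket -> illegal
(5,2): flips 2 -> legal
(5,3): no bracket -> illegal
B mobility = 6
-- W to move --
(0,0): flips 2 -> legal
(0,2): flips 3 -> legal
(0,3): flips 2 -> legal
(0,5): no bracket -> illegal
(1,0): flips 1 -> legal
(1,4): flips 1 -> legal
(2,0): flips 3 -> legal
(3,0): no bracket -> illegal
(3,4): no bracket -> illegal
(3,5): no bracket -> illegal
(4,3): no bracket -> illegal
(4,5): no bracket -> illegal
(5,3): no bracket -> illegal
(5,4): no bracket -> illegal
(5,5): flips 1 -> legal
W mobility = 7

Answer: B=6 W=7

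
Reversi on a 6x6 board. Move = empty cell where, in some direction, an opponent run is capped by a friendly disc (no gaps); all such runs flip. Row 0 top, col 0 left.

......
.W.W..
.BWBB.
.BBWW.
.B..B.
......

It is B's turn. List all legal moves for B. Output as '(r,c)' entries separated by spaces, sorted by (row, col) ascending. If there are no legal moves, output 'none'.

(0,0): flips 3 -> legal
(0,1): flips 1 -> legal
(0,2): flips 1 -> legal
(0,3): flips 1 -> legal
(0,4): flips 2 -> legal
(1,0): no bracket -> illegal
(1,2): flips 1 -> legal
(1,4): no bracket -> illegal
(2,0): no bracket -> illegal
(2,5): no bracket -> illegal
(3,5): flips 2 -> legal
(4,2): flips 1 -> legal
(4,3): flips 1 -> legal
(4,5): flips 1 -> legal

Answer: (0,0) (0,1) (0,2) (0,3) (0,4) (1,2) (3,5) (4,2) (4,3) (4,5)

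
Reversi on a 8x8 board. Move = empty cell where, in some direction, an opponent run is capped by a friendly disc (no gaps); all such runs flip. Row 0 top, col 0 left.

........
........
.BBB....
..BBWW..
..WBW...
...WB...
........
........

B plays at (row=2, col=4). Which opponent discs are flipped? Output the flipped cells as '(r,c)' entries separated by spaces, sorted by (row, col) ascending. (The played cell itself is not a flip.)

Answer: (3,4) (4,4)

Derivation:
Dir NW: first cell '.' (not opp) -> no flip
Dir N: first cell '.' (not opp) -> no flip
Dir NE: first cell '.' (not opp) -> no flip
Dir W: first cell 'B' (not opp) -> no flip
Dir E: first cell '.' (not opp) -> no flip
Dir SW: first cell 'B' (not opp) -> no flip
Dir S: opp run (3,4) (4,4) capped by B -> flip
Dir SE: opp run (3,5), next='.' -> no flip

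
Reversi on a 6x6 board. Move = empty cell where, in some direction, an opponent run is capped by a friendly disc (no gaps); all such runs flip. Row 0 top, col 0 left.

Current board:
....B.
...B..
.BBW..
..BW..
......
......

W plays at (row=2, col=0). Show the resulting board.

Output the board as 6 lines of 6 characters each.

Place W at (2,0); scan 8 dirs for brackets.
Dir NW: edge -> no flip
Dir N: first cell '.' (not opp) -> no flip
Dir NE: first cell '.' (not opp) -> no flip
Dir W: edge -> no flip
Dir E: opp run (2,1) (2,2) capped by W -> flip
Dir SW: edge -> no flip
Dir S: first cell '.' (not opp) -> no flip
Dir SE: first cell '.' (not opp) -> no flip
All flips: (2,1) (2,2)

Answer: ....B.
...B..
WWWW..
..BW..
......
......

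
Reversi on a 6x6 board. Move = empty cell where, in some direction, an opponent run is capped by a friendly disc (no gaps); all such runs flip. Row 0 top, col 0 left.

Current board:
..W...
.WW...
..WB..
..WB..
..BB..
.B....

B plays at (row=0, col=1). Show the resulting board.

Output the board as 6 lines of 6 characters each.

Place B at (0,1); scan 8 dirs for brackets.
Dir NW: edge -> no flip
Dir N: edge -> no flip
Dir NE: edge -> no flip
Dir W: first cell '.' (not opp) -> no flip
Dir E: opp run (0,2), next='.' -> no flip
Dir SW: first cell '.' (not opp) -> no flip
Dir S: opp run (1,1), next='.' -> no flip
Dir SE: opp run (1,2) capped by B -> flip
All flips: (1,2)

Answer: .BW...
.WB...
..WB..
..WB..
..BB..
.B....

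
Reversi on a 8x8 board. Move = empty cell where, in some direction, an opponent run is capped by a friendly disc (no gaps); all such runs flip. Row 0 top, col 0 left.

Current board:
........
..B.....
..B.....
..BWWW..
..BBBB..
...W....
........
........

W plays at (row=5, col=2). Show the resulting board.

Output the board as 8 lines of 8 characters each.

Place W at (5,2); scan 8 dirs for brackets.
Dir NW: first cell '.' (not opp) -> no flip
Dir N: opp run (4,2) (3,2) (2,2) (1,2), next='.' -> no flip
Dir NE: opp run (4,3) capped by W -> flip
Dir W: first cell '.' (not opp) -> no flip
Dir E: first cell 'W' (not opp) -> no flip
Dir SW: first cell '.' (not opp) -> no flip
Dir S: first cell '.' (not opp) -> no flip
Dir SE: first cell '.' (not opp) -> no flip
All flips: (4,3)

Answer: ........
..B.....
..B.....
..BWWW..
..BWBB..
..WW....
........
........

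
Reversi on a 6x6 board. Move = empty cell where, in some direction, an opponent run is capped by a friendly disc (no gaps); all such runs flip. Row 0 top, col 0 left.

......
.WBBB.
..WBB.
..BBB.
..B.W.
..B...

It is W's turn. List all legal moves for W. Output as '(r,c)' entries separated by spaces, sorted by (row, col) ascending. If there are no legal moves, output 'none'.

Answer: (0,2) (0,4) (1,5) (2,5)

Derivation:
(0,1): no bracket -> illegal
(0,2): flips 1 -> legal
(0,3): no bracket -> illegal
(0,4): flips 4 -> legal
(0,5): no bracket -> illegal
(1,5): flips 3 -> legal
(2,1): no bracket -> illegal
(2,5): flips 2 -> legal
(3,1): no bracket -> illegal
(3,5): no bracket -> illegal
(4,1): no bracket -> illegal
(4,3): no bracket -> illegal
(4,5): no bracket -> illegal
(5,1): no bracket -> illegal
(5,3): no bracket -> illegal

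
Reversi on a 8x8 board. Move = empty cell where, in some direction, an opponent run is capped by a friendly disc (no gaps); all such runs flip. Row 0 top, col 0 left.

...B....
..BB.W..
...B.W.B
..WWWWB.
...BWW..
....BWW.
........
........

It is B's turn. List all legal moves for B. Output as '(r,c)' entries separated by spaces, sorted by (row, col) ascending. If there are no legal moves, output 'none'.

(0,4): no bracket -> illegal
(0,5): no bracket -> illegal
(0,6): no bracket -> illegal
(1,4): flips 1 -> legal
(1,6): flips 2 -> legal
(2,1): flips 1 -> legal
(2,2): no bracket -> illegal
(2,4): flips 2 -> legal
(2,6): no bracket -> illegal
(3,1): flips 4 -> legal
(4,1): flips 1 -> legal
(4,2): no bracket -> illegal
(4,6): flips 2 -> legal
(4,7): no bracket -> illegal
(5,3): no bracket -> illegal
(5,7): flips 2 -> legal
(6,4): no bracket -> illegal
(6,5): no bracket -> illegal
(6,6): no bracket -> illegal
(6,7): flips 3 -> legal

Answer: (1,4) (1,6) (2,1) (2,4) (3,1) (4,1) (4,6) (5,7) (6,7)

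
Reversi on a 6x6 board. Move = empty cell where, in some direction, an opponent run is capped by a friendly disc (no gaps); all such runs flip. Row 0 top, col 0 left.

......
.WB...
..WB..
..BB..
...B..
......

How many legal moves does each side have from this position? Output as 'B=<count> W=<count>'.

Answer: B=3 W=5

Derivation:
-- B to move --
(0,0): flips 2 -> legal
(0,1): no bracket -> illegal
(0,2): no bracket -> illegal
(1,0): flips 1 -> legal
(1,3): no bracket -> illegal
(2,0): no bracket -> illegal
(2,1): flips 1 -> legal
(3,1): no bracket -> illegal
B mobility = 3
-- W to move --
(0,1): no bracket -> illegal
(0,2): flips 1 -> legal
(0,3): no bracket -> illegal
(1,3): flips 1 -> legal
(1,4): no bracket -> illegal
(2,1): no bracket -> illegal
(2,4): flips 1 -> legal
(3,1): no bracket -> illegal
(3,4): no bracket -> illegal
(4,1): no bracket -> illegal
(4,2): flips 1 -> legal
(4,4): flips 1 -> legal
(5,2): no bracket -> illegal
(5,3): no bracket -> illegal
(5,4): no bracket -> illegal
W mobility = 5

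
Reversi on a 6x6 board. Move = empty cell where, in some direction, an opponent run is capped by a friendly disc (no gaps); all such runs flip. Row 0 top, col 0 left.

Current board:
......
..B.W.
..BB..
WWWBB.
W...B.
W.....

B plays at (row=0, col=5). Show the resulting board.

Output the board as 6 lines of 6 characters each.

Place B at (0,5); scan 8 dirs for brackets.
Dir NW: edge -> no flip
Dir N: edge -> no flip
Dir NE: edge -> no flip
Dir W: first cell '.' (not opp) -> no flip
Dir E: edge -> no flip
Dir SW: opp run (1,4) capped by B -> flip
Dir S: first cell '.' (not opp) -> no flip
Dir SE: edge -> no flip
All flips: (1,4)

Answer: .....B
..B.B.
..BB..
WWWBB.
W...B.
W.....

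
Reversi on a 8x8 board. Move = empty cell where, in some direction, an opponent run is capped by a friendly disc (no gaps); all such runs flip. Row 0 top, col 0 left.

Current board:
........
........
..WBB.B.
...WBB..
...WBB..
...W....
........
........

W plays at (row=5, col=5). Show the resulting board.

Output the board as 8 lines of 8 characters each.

Place W at (5,5); scan 8 dirs for brackets.
Dir NW: opp run (4,4) capped by W -> flip
Dir N: opp run (4,5) (3,5), next='.' -> no flip
Dir NE: first cell '.' (not opp) -> no flip
Dir W: first cell '.' (not opp) -> no flip
Dir E: first cell '.' (not opp) -> no flip
Dir SW: first cell '.' (not opp) -> no flip
Dir S: first cell '.' (not opp) -> no flip
Dir SE: first cell '.' (not opp) -> no flip
All flips: (4,4)

Answer: ........
........
..WBB.B.
...WBB..
...WWB..
...W.W..
........
........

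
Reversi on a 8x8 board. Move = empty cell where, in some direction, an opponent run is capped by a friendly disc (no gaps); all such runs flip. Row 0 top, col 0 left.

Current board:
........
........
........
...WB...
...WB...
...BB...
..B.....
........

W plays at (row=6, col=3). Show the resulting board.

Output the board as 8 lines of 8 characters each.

Place W at (6,3); scan 8 dirs for brackets.
Dir NW: first cell '.' (not opp) -> no flip
Dir N: opp run (5,3) capped by W -> flip
Dir NE: opp run (5,4), next='.' -> no flip
Dir W: opp run (6,2), next='.' -> no flip
Dir E: first cell '.' (not opp) -> no flip
Dir SW: first cell '.' (not opp) -> no flip
Dir S: first cell '.' (not opp) -> no flip
Dir SE: first cell '.' (not opp) -> no flip
All flips: (5,3)

Answer: ........
........
........
...WB...
...WB...
...WB...
..BW....
........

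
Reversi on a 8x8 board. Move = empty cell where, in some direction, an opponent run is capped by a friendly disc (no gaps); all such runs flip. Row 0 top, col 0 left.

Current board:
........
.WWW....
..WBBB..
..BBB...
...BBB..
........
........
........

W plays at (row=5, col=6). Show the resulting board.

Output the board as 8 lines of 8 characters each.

Answer: ........
.WWW....
..WWBB..
..BBW...
...BBW..
......W.
........
........

Derivation:
Place W at (5,6); scan 8 dirs for brackets.
Dir NW: opp run (4,5) (3,4) (2,3) capped by W -> flip
Dir N: first cell '.' (not opp) -> no flip
Dir NE: first cell '.' (not opp) -> no flip
Dir W: first cell '.' (not opp) -> no flip
Dir E: first cell '.' (not opp) -> no flip
Dir SW: first cell '.' (not opp) -> no flip
Dir S: first cell '.' (not opp) -> no flip
Dir SE: first cell '.' (not opp) -> no flip
All flips: (2,3) (3,4) (4,5)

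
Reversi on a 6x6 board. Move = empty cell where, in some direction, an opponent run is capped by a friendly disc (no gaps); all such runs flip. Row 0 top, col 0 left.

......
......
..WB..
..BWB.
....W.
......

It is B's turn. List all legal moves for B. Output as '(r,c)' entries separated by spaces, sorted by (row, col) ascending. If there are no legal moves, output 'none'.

(1,1): no bracket -> illegal
(1,2): flips 1 -> legal
(1,3): no bracket -> illegal
(2,1): flips 1 -> legal
(2,4): no bracket -> illegal
(3,1): no bracket -> illegal
(3,5): no bracket -> illegal
(4,2): no bracket -> illegal
(4,3): flips 1 -> legal
(4,5): no bracket -> illegal
(5,3): no bracket -> illegal
(5,4): flips 1 -> legal
(5,5): no bracket -> illegal

Answer: (1,2) (2,1) (4,3) (5,4)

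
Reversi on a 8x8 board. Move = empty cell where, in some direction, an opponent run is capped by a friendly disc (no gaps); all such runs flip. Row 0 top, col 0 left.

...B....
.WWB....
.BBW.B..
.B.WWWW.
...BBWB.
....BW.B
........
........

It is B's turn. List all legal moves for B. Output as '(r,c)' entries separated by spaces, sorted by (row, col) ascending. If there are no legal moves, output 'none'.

(0,0): flips 1 -> legal
(0,1): flips 1 -> legal
(0,2): flips 1 -> legal
(1,0): flips 2 -> legal
(1,4): no bracket -> illegal
(2,0): no bracket -> illegal
(2,4): flips 3 -> legal
(2,6): flips 2 -> legal
(2,7): flips 2 -> legal
(3,2): no bracket -> illegal
(3,7): no bracket -> illegal
(4,2): no bracket -> illegal
(4,7): flips 1 -> legal
(5,6): flips 1 -> legal
(6,4): flips 1 -> legal
(6,5): flips 3 -> legal
(6,6): flips 1 -> legal

Answer: (0,0) (0,1) (0,2) (1,0) (2,4) (2,6) (2,7) (4,7) (5,6) (6,4) (6,5) (6,6)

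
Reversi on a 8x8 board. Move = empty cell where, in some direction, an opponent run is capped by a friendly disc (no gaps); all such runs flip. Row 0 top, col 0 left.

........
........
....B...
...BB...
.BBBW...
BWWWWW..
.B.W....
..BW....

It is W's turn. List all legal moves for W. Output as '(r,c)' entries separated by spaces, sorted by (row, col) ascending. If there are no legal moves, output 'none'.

(1,3): no bracket -> illegal
(1,4): flips 2 -> legal
(1,5): flips 3 -> legal
(2,2): flips 1 -> legal
(2,3): flips 2 -> legal
(2,5): flips 2 -> legal
(3,0): flips 1 -> legal
(3,1): flips 2 -> legal
(3,2): flips 2 -> legal
(3,5): no bracket -> illegal
(4,0): flips 3 -> legal
(4,5): no bracket -> illegal
(6,0): no bracket -> illegal
(6,2): no bracket -> illegal
(7,0): flips 1 -> legal
(7,1): flips 2 -> legal

Answer: (1,4) (1,5) (2,2) (2,3) (2,5) (3,0) (3,1) (3,2) (4,0) (7,0) (7,1)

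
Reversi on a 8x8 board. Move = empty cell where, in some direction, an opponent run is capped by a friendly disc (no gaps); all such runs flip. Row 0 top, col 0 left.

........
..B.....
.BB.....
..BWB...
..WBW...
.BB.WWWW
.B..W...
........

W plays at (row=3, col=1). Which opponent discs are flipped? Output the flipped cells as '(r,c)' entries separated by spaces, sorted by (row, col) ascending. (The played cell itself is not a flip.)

Answer: (3,2)

Derivation:
Dir NW: first cell '.' (not opp) -> no flip
Dir N: opp run (2,1), next='.' -> no flip
Dir NE: opp run (2,2), next='.' -> no flip
Dir W: first cell '.' (not opp) -> no flip
Dir E: opp run (3,2) capped by W -> flip
Dir SW: first cell '.' (not opp) -> no flip
Dir S: first cell '.' (not opp) -> no flip
Dir SE: first cell 'W' (not opp) -> no flip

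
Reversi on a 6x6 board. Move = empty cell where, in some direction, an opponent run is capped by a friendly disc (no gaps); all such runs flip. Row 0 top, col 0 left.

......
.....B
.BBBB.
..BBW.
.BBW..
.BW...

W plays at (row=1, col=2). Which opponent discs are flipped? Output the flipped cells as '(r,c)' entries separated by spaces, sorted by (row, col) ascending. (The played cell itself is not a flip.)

Answer: (2,2) (2,3) (3,2) (4,2)

Derivation:
Dir NW: first cell '.' (not opp) -> no flip
Dir N: first cell '.' (not opp) -> no flip
Dir NE: first cell '.' (not opp) -> no flip
Dir W: first cell '.' (not opp) -> no flip
Dir E: first cell '.' (not opp) -> no flip
Dir SW: opp run (2,1), next='.' -> no flip
Dir S: opp run (2,2) (3,2) (4,2) capped by W -> flip
Dir SE: opp run (2,3) capped by W -> flip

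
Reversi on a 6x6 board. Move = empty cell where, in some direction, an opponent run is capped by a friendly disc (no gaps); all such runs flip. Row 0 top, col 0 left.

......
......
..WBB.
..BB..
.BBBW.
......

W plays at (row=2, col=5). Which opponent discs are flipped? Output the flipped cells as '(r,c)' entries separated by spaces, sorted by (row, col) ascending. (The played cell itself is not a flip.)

Answer: (2,3) (2,4)

Derivation:
Dir NW: first cell '.' (not opp) -> no flip
Dir N: first cell '.' (not opp) -> no flip
Dir NE: edge -> no flip
Dir W: opp run (2,4) (2,3) capped by W -> flip
Dir E: edge -> no flip
Dir SW: first cell '.' (not opp) -> no flip
Dir S: first cell '.' (not opp) -> no flip
Dir SE: edge -> no flip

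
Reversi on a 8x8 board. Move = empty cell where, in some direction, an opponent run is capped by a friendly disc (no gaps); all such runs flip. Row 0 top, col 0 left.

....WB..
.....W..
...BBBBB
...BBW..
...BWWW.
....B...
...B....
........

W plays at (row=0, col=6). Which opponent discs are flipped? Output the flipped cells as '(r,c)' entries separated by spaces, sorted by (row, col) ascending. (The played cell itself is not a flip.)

Answer: (0,5)

Derivation:
Dir NW: edge -> no flip
Dir N: edge -> no flip
Dir NE: edge -> no flip
Dir W: opp run (0,5) capped by W -> flip
Dir E: first cell '.' (not opp) -> no flip
Dir SW: first cell 'W' (not opp) -> no flip
Dir S: first cell '.' (not opp) -> no flip
Dir SE: first cell '.' (not opp) -> no flip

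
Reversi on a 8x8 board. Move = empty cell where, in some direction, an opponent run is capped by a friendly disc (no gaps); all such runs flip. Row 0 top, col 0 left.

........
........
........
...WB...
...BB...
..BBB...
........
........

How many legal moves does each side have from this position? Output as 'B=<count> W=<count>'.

-- B to move --
(2,2): flips 1 -> legal
(2,3): flips 1 -> legal
(2,4): no bracket -> illegal
(3,2): flips 1 -> legal
(4,2): no bracket -> illegal
B mobility = 3
-- W to move --
(2,3): no bracket -> illegal
(2,4): no bracket -> illegal
(2,5): no bracket -> illegal
(3,2): no bracket -> illegal
(3,5): flips 1 -> legal
(4,1): no bracket -> illegal
(4,2): no bracket -> illegal
(4,5): no bracket -> illegal
(5,1): no bracket -> illegal
(5,5): flips 1 -> legal
(6,1): no bracket -> illegal
(6,2): no bracket -> illegal
(6,3): flips 2 -> legal
(6,4): no bracket -> illegal
(6,5): no bracket -> illegal
W mobility = 3

Answer: B=3 W=3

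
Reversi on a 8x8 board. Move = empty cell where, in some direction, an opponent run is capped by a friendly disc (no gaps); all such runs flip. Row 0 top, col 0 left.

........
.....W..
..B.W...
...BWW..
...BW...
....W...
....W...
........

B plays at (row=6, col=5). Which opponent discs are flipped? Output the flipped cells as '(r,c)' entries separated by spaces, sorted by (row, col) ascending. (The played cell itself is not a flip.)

Answer: (5,4)

Derivation:
Dir NW: opp run (5,4) capped by B -> flip
Dir N: first cell '.' (not opp) -> no flip
Dir NE: first cell '.' (not opp) -> no flip
Dir W: opp run (6,4), next='.' -> no flip
Dir E: first cell '.' (not opp) -> no flip
Dir SW: first cell '.' (not opp) -> no flip
Dir S: first cell '.' (not opp) -> no flip
Dir SE: first cell '.' (not opp) -> no flip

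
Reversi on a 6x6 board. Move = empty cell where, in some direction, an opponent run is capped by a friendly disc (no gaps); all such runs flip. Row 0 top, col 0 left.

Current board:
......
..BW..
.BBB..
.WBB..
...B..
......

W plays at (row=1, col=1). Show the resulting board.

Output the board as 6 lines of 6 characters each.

Place W at (1,1); scan 8 dirs for brackets.
Dir NW: first cell '.' (not opp) -> no flip
Dir N: first cell '.' (not opp) -> no flip
Dir NE: first cell '.' (not opp) -> no flip
Dir W: first cell '.' (not opp) -> no flip
Dir E: opp run (1,2) capped by W -> flip
Dir SW: first cell '.' (not opp) -> no flip
Dir S: opp run (2,1) capped by W -> flip
Dir SE: opp run (2,2) (3,3), next='.' -> no flip
All flips: (1,2) (2,1)

Answer: ......
.WWW..
.WBB..
.WBB..
...B..
......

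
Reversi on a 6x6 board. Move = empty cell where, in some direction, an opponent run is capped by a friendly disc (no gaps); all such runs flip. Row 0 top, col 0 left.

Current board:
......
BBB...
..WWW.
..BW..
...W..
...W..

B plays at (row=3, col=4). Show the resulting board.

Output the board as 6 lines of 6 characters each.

Place B at (3,4); scan 8 dirs for brackets.
Dir NW: opp run (2,3) capped by B -> flip
Dir N: opp run (2,4), next='.' -> no flip
Dir NE: first cell '.' (not opp) -> no flip
Dir W: opp run (3,3) capped by B -> flip
Dir E: first cell '.' (not opp) -> no flip
Dir SW: opp run (4,3), next='.' -> no flip
Dir S: first cell '.' (not opp) -> no flip
Dir SE: first cell '.' (not opp) -> no flip
All flips: (2,3) (3,3)

Answer: ......
BBB...
..WBW.
..BBB.
...W..
...W..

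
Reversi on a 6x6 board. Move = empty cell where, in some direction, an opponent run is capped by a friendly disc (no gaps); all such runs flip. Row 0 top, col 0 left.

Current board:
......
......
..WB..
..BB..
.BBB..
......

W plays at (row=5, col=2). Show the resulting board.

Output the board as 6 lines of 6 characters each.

Place W at (5,2); scan 8 dirs for brackets.
Dir NW: opp run (4,1), next='.' -> no flip
Dir N: opp run (4,2) (3,2) capped by W -> flip
Dir NE: opp run (4,3), next='.' -> no flip
Dir W: first cell '.' (not opp) -> no flip
Dir E: first cell '.' (not opp) -> no flip
Dir SW: edge -> no flip
Dir S: edge -> no flip
Dir SE: edge -> no flip
All flips: (3,2) (4,2)

Answer: ......
......
..WB..
..WB..
.BWB..
..W...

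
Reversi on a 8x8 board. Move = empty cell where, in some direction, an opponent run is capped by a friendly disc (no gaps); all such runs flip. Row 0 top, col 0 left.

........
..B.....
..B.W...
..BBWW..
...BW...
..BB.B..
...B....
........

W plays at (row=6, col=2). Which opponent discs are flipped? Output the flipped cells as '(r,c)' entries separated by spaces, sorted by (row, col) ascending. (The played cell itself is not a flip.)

Dir NW: first cell '.' (not opp) -> no flip
Dir N: opp run (5,2), next='.' -> no flip
Dir NE: opp run (5,3) capped by W -> flip
Dir W: first cell '.' (not opp) -> no flip
Dir E: opp run (6,3), next='.' -> no flip
Dir SW: first cell '.' (not opp) -> no flip
Dir S: first cell '.' (not opp) -> no flip
Dir SE: first cell '.' (not opp) -> no flip

Answer: (5,3)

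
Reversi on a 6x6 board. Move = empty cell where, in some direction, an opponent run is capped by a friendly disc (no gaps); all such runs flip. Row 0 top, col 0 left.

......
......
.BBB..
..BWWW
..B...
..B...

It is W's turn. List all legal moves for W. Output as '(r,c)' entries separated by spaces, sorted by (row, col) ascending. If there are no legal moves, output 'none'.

(1,0): no bracket -> illegal
(1,1): flips 1 -> legal
(1,2): flips 1 -> legal
(1,3): flips 1 -> legal
(1,4): no bracket -> illegal
(2,0): no bracket -> illegal
(2,4): no bracket -> illegal
(3,0): no bracket -> illegal
(3,1): flips 1 -> legal
(4,1): no bracket -> illegal
(4,3): no bracket -> illegal
(5,1): flips 1 -> legal
(5,3): no bracket -> illegal

Answer: (1,1) (1,2) (1,3) (3,1) (5,1)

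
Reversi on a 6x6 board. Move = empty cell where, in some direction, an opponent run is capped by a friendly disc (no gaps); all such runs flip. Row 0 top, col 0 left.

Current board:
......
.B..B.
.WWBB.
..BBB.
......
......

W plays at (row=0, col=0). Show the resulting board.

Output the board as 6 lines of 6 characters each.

Place W at (0,0); scan 8 dirs for brackets.
Dir NW: edge -> no flip
Dir N: edge -> no flip
Dir NE: edge -> no flip
Dir W: edge -> no flip
Dir E: first cell '.' (not opp) -> no flip
Dir SW: edge -> no flip
Dir S: first cell '.' (not opp) -> no flip
Dir SE: opp run (1,1) capped by W -> flip
All flips: (1,1)

Answer: W.....
.W..B.
.WWBB.
..BBB.
......
......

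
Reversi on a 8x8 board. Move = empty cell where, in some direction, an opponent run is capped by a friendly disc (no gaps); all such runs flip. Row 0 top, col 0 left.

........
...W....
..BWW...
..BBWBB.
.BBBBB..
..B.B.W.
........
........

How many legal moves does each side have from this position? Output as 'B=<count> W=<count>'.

Answer: B=8 W=9

Derivation:
-- B to move --
(0,2): flips 2 -> legal
(0,3): flips 2 -> legal
(0,4): flips 1 -> legal
(1,2): flips 2 -> legal
(1,4): flips 3 -> legal
(1,5): flips 1 -> legal
(2,5): flips 3 -> legal
(4,6): no bracket -> illegal
(4,7): no bracket -> illegal
(5,5): no bracket -> illegal
(5,7): no bracket -> illegal
(6,5): no bracket -> illegal
(6,6): no bracket -> illegal
(6,7): flips 1 -> legal
B mobility = 8
-- W to move --
(1,1): no bracket -> illegal
(1,2): no bracket -> illegal
(2,1): flips 1 -> legal
(2,5): no bracket -> illegal
(2,6): no bracket -> illegal
(2,7): no bracket -> illegal
(3,0): no bracket -> illegal
(3,1): flips 3 -> legal
(3,7): flips 2 -> legal
(4,0): no bracket -> illegal
(4,6): flips 1 -> legal
(4,7): no bracket -> illegal
(5,0): flips 2 -> legal
(5,1): flips 2 -> legal
(5,3): flips 2 -> legal
(5,5): no bracket -> illegal
(6,1): flips 2 -> legal
(6,2): no bracket -> illegal
(6,3): no bracket -> illegal
(6,4): flips 2 -> legal
(6,5): no bracket -> illegal
W mobility = 9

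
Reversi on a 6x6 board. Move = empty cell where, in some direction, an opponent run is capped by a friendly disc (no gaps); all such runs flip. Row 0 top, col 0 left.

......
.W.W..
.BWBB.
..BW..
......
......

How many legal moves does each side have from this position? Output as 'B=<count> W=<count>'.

Answer: B=7 W=6

Derivation:
-- B to move --
(0,0): no bracket -> illegal
(0,1): flips 1 -> legal
(0,2): flips 1 -> legal
(0,3): flips 1 -> legal
(0,4): no bracket -> illegal
(1,0): no bracket -> illegal
(1,2): flips 1 -> legal
(1,4): no bracket -> illegal
(2,0): no bracket -> illegal
(3,1): no bracket -> illegal
(3,4): flips 1 -> legal
(4,2): flips 1 -> legal
(4,3): flips 1 -> legal
(4,4): no bracket -> illegal
B mobility = 7
-- W to move --
(1,0): no bracket -> illegal
(1,2): no bracket -> illegal
(1,4): no bracket -> illegal
(1,5): flips 1 -> legal
(2,0): flips 1 -> legal
(2,5): flips 2 -> legal
(3,0): no bracket -> illegal
(3,1): flips 2 -> legal
(3,4): no bracket -> illegal
(3,5): flips 1 -> legal
(4,1): no bracket -> illegal
(4,2): flips 1 -> legal
(4,3): no bracket -> illegal
W mobility = 6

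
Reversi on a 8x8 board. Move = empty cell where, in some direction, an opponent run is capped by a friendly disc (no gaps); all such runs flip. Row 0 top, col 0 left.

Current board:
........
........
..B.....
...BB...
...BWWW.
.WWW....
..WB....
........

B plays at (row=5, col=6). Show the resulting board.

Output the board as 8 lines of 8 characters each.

Place B at (5,6); scan 8 dirs for brackets.
Dir NW: opp run (4,5) capped by B -> flip
Dir N: opp run (4,6), next='.' -> no flip
Dir NE: first cell '.' (not opp) -> no flip
Dir W: first cell '.' (not opp) -> no flip
Dir E: first cell '.' (not opp) -> no flip
Dir SW: first cell '.' (not opp) -> no flip
Dir S: first cell '.' (not opp) -> no flip
Dir SE: first cell '.' (not opp) -> no flip
All flips: (4,5)

Answer: ........
........
..B.....
...BB...
...BWBW.
.WWW..B.
..WB....
........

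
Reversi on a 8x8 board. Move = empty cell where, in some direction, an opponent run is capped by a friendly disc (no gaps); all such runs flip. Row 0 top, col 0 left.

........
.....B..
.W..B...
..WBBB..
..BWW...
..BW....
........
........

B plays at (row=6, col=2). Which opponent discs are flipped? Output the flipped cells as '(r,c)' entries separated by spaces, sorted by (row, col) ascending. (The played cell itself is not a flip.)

Dir NW: first cell '.' (not opp) -> no flip
Dir N: first cell 'B' (not opp) -> no flip
Dir NE: opp run (5,3) (4,4) capped by B -> flip
Dir W: first cell '.' (not opp) -> no flip
Dir E: first cell '.' (not opp) -> no flip
Dir SW: first cell '.' (not opp) -> no flip
Dir S: first cell '.' (not opp) -> no flip
Dir SE: first cell '.' (not opp) -> no flip

Answer: (4,4) (5,3)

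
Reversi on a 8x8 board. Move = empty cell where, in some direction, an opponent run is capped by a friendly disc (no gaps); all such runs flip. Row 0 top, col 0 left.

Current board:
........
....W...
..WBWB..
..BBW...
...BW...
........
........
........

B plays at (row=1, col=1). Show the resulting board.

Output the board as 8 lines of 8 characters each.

Answer: ........
.B..W...
..BBWB..
..BBW...
...BW...
........
........
........

Derivation:
Place B at (1,1); scan 8 dirs for brackets.
Dir NW: first cell '.' (not opp) -> no flip
Dir N: first cell '.' (not opp) -> no flip
Dir NE: first cell '.' (not opp) -> no flip
Dir W: first cell '.' (not opp) -> no flip
Dir E: first cell '.' (not opp) -> no flip
Dir SW: first cell '.' (not opp) -> no flip
Dir S: first cell '.' (not opp) -> no flip
Dir SE: opp run (2,2) capped by B -> flip
All flips: (2,2)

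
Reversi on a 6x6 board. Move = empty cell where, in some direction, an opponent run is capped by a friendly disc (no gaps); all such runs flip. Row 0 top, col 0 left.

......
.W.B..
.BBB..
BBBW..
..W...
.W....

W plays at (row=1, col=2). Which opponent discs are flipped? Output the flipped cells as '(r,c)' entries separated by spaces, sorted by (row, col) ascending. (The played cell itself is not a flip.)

Dir NW: first cell '.' (not opp) -> no flip
Dir N: first cell '.' (not opp) -> no flip
Dir NE: first cell '.' (not opp) -> no flip
Dir W: first cell 'W' (not opp) -> no flip
Dir E: opp run (1,3), next='.' -> no flip
Dir SW: opp run (2,1) (3,0), next=edge -> no flip
Dir S: opp run (2,2) (3,2) capped by W -> flip
Dir SE: opp run (2,3), next='.' -> no flip

Answer: (2,2) (3,2)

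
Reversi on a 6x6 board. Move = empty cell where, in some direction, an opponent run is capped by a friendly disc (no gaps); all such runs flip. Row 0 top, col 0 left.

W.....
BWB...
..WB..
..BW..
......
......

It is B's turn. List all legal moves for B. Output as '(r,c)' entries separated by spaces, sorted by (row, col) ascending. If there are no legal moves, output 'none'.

Answer: (2,1) (3,4) (4,3)

Derivation:
(0,1): no bracket -> illegal
(0,2): no bracket -> illegal
(1,3): no bracket -> illegal
(2,0): no bracket -> illegal
(2,1): flips 1 -> legal
(2,4): no bracket -> illegal
(3,1): no bracket -> illegal
(3,4): flips 1 -> legal
(4,2): no bracket -> illegal
(4,3): flips 1 -> legal
(4,4): no bracket -> illegal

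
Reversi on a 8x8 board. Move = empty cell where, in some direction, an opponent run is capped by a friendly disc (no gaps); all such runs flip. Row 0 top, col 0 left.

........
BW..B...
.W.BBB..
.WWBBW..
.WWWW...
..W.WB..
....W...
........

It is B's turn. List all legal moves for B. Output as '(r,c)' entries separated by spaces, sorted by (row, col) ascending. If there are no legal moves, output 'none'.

Answer: (1,2) (3,0) (3,6) (4,5) (4,6) (5,0) (5,1) (5,3) (6,1) (6,5) (7,3) (7,4)

Derivation:
(0,0): no bracket -> illegal
(0,1): no bracket -> illegal
(0,2): no bracket -> illegal
(1,2): flips 1 -> legal
(2,0): no bracket -> illegal
(2,2): no bracket -> illegal
(2,6): no bracket -> illegal
(3,0): flips 2 -> legal
(3,6): flips 1 -> legal
(4,0): no bracket -> illegal
(4,5): flips 1 -> legal
(4,6): flips 1 -> legal
(5,0): flips 2 -> legal
(5,1): flips 1 -> legal
(5,3): flips 2 -> legal
(6,1): flips 2 -> legal
(6,2): no bracket -> illegal
(6,3): no bracket -> illegal
(6,5): flips 4 -> legal
(7,3): flips 1 -> legal
(7,4): flips 3 -> legal
(7,5): no bracket -> illegal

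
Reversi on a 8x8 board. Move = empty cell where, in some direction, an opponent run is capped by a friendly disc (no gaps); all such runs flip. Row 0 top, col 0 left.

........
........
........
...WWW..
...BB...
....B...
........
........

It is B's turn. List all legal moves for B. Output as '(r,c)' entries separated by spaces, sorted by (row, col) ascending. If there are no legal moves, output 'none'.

Answer: (2,2) (2,3) (2,4) (2,5) (2,6)

Derivation:
(2,2): flips 1 -> legal
(2,3): flips 1 -> legal
(2,4): flips 1 -> legal
(2,5): flips 1 -> legal
(2,6): flips 1 -> legal
(3,2): no bracket -> illegal
(3,6): no bracket -> illegal
(4,2): no bracket -> illegal
(4,5): no bracket -> illegal
(4,6): no bracket -> illegal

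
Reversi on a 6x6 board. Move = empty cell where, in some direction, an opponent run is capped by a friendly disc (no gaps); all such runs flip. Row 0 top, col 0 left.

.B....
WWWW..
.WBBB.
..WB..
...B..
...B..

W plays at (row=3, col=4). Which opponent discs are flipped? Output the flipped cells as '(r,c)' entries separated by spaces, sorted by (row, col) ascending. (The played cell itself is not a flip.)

Dir NW: opp run (2,3) capped by W -> flip
Dir N: opp run (2,4), next='.' -> no flip
Dir NE: first cell '.' (not opp) -> no flip
Dir W: opp run (3,3) capped by W -> flip
Dir E: first cell '.' (not opp) -> no flip
Dir SW: opp run (4,3), next='.' -> no flip
Dir S: first cell '.' (not opp) -> no flip
Dir SE: first cell '.' (not opp) -> no flip

Answer: (2,3) (3,3)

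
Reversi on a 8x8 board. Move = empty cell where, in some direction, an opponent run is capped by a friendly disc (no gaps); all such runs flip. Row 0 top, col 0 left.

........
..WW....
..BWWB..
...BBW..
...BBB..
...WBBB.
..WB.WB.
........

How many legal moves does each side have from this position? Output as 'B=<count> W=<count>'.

-- B to move --
(0,1): flips 2 -> legal
(0,2): flips 1 -> legal
(0,3): flips 2 -> legal
(0,4): flips 1 -> legal
(1,1): no bracket -> illegal
(1,4): flips 1 -> legal
(1,5): flips 1 -> legal
(2,1): no bracket -> illegal
(2,6): flips 1 -> legal
(3,2): no bracket -> illegal
(3,6): flips 1 -> legal
(4,2): no bracket -> illegal
(4,6): no bracket -> illegal
(5,1): no bracket -> illegal
(5,2): flips 1 -> legal
(6,1): flips 1 -> legal
(6,4): flips 1 -> legal
(7,1): flips 2 -> legal
(7,2): no bracket -> illegal
(7,3): no bracket -> illegal
(7,4): flips 1 -> legal
(7,5): flips 1 -> legal
(7,6): flips 1 -> legal
B mobility = 15
-- W to move --
(1,1): no bracket -> illegal
(1,4): no bracket -> illegal
(1,5): flips 1 -> legal
(1,6): no bracket -> illegal
(2,1): flips 1 -> legal
(2,6): flips 1 -> legal
(3,1): flips 1 -> legal
(3,2): flips 5 -> legal
(3,6): no bracket -> illegal
(4,2): flips 1 -> legal
(4,6): no bracket -> illegal
(4,7): flips 1 -> legal
(5,2): no bracket -> illegal
(5,7): flips 3 -> legal
(6,4): flips 4 -> legal
(6,7): flips 4 -> legal
(7,2): no bracket -> illegal
(7,3): flips 1 -> legal
(7,4): no bracket -> illegal
(7,5): no bracket -> illegal
(7,6): no bracket -> illegal
(7,7): no bracket -> illegal
W mobility = 11

Answer: B=15 W=11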